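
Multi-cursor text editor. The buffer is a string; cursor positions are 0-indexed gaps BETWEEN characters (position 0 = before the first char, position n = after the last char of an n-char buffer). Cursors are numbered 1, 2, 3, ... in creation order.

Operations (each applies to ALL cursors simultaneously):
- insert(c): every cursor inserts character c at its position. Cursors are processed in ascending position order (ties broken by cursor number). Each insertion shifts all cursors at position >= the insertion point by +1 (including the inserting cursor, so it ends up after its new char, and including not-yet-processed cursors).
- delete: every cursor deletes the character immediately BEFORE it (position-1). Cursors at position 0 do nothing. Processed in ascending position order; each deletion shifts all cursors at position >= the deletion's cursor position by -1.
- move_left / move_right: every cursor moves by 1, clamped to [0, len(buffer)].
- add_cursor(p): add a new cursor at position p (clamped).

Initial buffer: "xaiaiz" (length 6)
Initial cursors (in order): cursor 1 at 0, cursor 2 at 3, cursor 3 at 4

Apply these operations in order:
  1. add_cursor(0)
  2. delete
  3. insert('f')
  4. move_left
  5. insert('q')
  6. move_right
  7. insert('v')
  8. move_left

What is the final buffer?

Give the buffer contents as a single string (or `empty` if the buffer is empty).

After op 1 (add_cursor(0)): buffer="xaiaiz" (len 6), cursors c1@0 c4@0 c2@3 c3@4, authorship ......
After op 2 (delete): buffer="xaiz" (len 4), cursors c1@0 c4@0 c2@2 c3@2, authorship ....
After op 3 (insert('f')): buffer="ffxaffiz" (len 8), cursors c1@2 c4@2 c2@6 c3@6, authorship 14..23..
After op 4 (move_left): buffer="ffxaffiz" (len 8), cursors c1@1 c4@1 c2@5 c3@5, authorship 14..23..
After op 5 (insert('q')): buffer="fqqfxafqqfiz" (len 12), cursors c1@3 c4@3 c2@9 c3@9, authorship 1144..2233..
After op 6 (move_right): buffer="fqqfxafqqfiz" (len 12), cursors c1@4 c4@4 c2@10 c3@10, authorship 1144..2233..
After op 7 (insert('v')): buffer="fqqfvvxafqqfvviz" (len 16), cursors c1@6 c4@6 c2@14 c3@14, authorship 114414..223323..
After op 8 (move_left): buffer="fqqfvvxafqqfvviz" (len 16), cursors c1@5 c4@5 c2@13 c3@13, authorship 114414..223323..

Answer: fqqfvvxafqqfvviz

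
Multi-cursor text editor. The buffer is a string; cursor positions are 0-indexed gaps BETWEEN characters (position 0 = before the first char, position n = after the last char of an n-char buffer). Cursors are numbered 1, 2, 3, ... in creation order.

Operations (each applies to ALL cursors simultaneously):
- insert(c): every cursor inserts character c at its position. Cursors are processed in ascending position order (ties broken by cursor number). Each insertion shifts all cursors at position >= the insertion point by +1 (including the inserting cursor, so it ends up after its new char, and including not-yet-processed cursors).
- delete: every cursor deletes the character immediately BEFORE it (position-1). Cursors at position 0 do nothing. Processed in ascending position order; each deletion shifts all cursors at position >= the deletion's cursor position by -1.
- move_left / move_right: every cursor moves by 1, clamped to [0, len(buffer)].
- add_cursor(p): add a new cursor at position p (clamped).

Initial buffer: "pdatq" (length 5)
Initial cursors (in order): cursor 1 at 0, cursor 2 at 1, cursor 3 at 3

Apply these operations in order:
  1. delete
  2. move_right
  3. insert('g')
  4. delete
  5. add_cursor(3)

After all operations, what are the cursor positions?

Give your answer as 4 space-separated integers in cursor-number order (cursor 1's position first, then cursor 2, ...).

Answer: 1 1 2 3

Derivation:
After op 1 (delete): buffer="dtq" (len 3), cursors c1@0 c2@0 c3@1, authorship ...
After op 2 (move_right): buffer="dtq" (len 3), cursors c1@1 c2@1 c3@2, authorship ...
After op 3 (insert('g')): buffer="dggtgq" (len 6), cursors c1@3 c2@3 c3@5, authorship .12.3.
After op 4 (delete): buffer="dtq" (len 3), cursors c1@1 c2@1 c3@2, authorship ...
After op 5 (add_cursor(3)): buffer="dtq" (len 3), cursors c1@1 c2@1 c3@2 c4@3, authorship ...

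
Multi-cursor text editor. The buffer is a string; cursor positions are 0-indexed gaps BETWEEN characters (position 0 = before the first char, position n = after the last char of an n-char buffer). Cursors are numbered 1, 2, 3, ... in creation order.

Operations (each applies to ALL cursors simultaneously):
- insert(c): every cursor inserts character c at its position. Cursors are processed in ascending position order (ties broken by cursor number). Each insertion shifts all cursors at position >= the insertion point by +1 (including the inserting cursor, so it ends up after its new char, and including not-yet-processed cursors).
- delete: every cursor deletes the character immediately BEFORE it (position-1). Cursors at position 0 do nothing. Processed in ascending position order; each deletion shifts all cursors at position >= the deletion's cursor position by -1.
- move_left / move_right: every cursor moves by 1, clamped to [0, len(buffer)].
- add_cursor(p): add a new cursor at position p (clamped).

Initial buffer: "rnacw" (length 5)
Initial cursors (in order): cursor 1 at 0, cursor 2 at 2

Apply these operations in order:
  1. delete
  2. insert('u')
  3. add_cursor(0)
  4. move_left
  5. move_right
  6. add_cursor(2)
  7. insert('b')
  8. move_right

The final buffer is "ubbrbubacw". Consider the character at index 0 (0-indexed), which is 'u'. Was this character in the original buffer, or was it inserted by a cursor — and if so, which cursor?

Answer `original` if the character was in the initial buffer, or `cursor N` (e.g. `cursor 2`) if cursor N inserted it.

Answer: cursor 1

Derivation:
After op 1 (delete): buffer="racw" (len 4), cursors c1@0 c2@1, authorship ....
After op 2 (insert('u')): buffer="uruacw" (len 6), cursors c1@1 c2@3, authorship 1.2...
After op 3 (add_cursor(0)): buffer="uruacw" (len 6), cursors c3@0 c1@1 c2@3, authorship 1.2...
After op 4 (move_left): buffer="uruacw" (len 6), cursors c1@0 c3@0 c2@2, authorship 1.2...
After op 5 (move_right): buffer="uruacw" (len 6), cursors c1@1 c3@1 c2@3, authorship 1.2...
After op 6 (add_cursor(2)): buffer="uruacw" (len 6), cursors c1@1 c3@1 c4@2 c2@3, authorship 1.2...
After op 7 (insert('b')): buffer="ubbrbubacw" (len 10), cursors c1@3 c3@3 c4@5 c2@7, authorship 113.422...
After op 8 (move_right): buffer="ubbrbubacw" (len 10), cursors c1@4 c3@4 c4@6 c2@8, authorship 113.422...
Authorship (.=original, N=cursor N): 1 1 3 . 4 2 2 . . .
Index 0: author = 1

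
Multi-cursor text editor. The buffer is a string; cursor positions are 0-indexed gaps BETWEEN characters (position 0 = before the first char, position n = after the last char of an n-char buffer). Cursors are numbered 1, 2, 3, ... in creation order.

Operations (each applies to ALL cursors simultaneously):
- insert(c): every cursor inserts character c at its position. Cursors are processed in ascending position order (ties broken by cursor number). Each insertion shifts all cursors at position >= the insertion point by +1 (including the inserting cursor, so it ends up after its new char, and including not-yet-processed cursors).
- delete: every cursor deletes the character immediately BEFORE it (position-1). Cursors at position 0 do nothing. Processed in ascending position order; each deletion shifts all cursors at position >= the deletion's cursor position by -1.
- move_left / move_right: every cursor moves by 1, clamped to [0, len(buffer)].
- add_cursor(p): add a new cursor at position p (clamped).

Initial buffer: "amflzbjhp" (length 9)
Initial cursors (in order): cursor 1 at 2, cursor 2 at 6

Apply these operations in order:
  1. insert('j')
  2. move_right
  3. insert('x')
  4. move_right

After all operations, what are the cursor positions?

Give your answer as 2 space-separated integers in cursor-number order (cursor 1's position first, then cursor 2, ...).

Answer: 6 12

Derivation:
After op 1 (insert('j')): buffer="amjflzbjjhp" (len 11), cursors c1@3 c2@8, authorship ..1....2...
After op 2 (move_right): buffer="amjflzbjjhp" (len 11), cursors c1@4 c2@9, authorship ..1....2...
After op 3 (insert('x')): buffer="amjfxlzbjjxhp" (len 13), cursors c1@5 c2@11, authorship ..1.1...2.2..
After op 4 (move_right): buffer="amjfxlzbjjxhp" (len 13), cursors c1@6 c2@12, authorship ..1.1...2.2..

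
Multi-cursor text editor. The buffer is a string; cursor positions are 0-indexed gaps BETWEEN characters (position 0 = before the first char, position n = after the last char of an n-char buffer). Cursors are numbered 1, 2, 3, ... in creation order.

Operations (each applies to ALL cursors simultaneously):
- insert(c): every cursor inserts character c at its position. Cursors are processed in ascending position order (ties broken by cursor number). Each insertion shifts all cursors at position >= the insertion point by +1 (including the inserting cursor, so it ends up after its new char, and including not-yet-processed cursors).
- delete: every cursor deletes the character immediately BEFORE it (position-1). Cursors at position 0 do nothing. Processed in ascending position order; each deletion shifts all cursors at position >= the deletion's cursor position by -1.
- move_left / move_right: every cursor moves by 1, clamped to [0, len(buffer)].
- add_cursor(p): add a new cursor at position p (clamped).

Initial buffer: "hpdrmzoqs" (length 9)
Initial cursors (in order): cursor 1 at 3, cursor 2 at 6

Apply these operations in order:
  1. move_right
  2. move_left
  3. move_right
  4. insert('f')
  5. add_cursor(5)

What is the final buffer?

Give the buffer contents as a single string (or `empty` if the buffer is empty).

Answer: hpdrfmzofqs

Derivation:
After op 1 (move_right): buffer="hpdrmzoqs" (len 9), cursors c1@4 c2@7, authorship .........
After op 2 (move_left): buffer="hpdrmzoqs" (len 9), cursors c1@3 c2@6, authorship .........
After op 3 (move_right): buffer="hpdrmzoqs" (len 9), cursors c1@4 c2@7, authorship .........
After op 4 (insert('f')): buffer="hpdrfmzofqs" (len 11), cursors c1@5 c2@9, authorship ....1...2..
After op 5 (add_cursor(5)): buffer="hpdrfmzofqs" (len 11), cursors c1@5 c3@5 c2@9, authorship ....1...2..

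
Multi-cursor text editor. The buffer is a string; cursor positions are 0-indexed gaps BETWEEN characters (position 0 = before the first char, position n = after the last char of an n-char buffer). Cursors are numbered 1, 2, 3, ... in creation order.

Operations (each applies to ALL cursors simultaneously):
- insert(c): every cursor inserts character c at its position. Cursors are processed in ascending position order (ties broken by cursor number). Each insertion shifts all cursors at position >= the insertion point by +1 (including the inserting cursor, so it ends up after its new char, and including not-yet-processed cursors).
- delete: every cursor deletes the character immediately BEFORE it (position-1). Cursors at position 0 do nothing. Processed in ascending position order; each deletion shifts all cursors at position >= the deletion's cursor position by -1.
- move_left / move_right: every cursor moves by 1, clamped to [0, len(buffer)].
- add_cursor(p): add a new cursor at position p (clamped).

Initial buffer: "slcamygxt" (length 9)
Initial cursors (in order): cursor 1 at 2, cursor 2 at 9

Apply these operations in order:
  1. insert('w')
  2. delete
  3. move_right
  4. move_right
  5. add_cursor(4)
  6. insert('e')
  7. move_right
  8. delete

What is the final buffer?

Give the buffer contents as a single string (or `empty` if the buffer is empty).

After op 1 (insert('w')): buffer="slwcamygxtw" (len 11), cursors c1@3 c2@11, authorship ..1.......2
After op 2 (delete): buffer="slcamygxt" (len 9), cursors c1@2 c2@9, authorship .........
After op 3 (move_right): buffer="slcamygxt" (len 9), cursors c1@3 c2@9, authorship .........
After op 4 (move_right): buffer="slcamygxt" (len 9), cursors c1@4 c2@9, authorship .........
After op 5 (add_cursor(4)): buffer="slcamygxt" (len 9), cursors c1@4 c3@4 c2@9, authorship .........
After op 6 (insert('e')): buffer="slcaeemygxte" (len 12), cursors c1@6 c3@6 c2@12, authorship ....13.....2
After op 7 (move_right): buffer="slcaeemygxte" (len 12), cursors c1@7 c3@7 c2@12, authorship ....13.....2
After op 8 (delete): buffer="slcaeygxt" (len 9), cursors c1@5 c3@5 c2@9, authorship ....1....

Answer: slcaeygxt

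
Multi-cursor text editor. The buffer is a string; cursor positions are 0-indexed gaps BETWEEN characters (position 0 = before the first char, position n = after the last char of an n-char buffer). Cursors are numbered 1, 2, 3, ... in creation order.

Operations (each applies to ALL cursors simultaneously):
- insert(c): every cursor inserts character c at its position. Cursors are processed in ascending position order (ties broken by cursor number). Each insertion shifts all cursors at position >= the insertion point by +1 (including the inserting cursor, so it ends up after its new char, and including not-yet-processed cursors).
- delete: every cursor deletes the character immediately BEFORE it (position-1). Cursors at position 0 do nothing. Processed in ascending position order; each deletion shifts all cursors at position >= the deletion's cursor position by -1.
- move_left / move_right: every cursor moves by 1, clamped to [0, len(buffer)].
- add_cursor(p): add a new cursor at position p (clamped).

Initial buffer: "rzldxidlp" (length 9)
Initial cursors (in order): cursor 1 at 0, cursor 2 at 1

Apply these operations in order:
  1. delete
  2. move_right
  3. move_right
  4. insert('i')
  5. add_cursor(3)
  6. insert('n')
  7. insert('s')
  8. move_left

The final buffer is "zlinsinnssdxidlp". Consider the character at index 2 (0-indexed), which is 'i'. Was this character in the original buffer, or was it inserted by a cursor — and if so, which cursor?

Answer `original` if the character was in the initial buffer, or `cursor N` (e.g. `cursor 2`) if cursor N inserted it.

Answer: cursor 1

Derivation:
After op 1 (delete): buffer="zldxidlp" (len 8), cursors c1@0 c2@0, authorship ........
After op 2 (move_right): buffer="zldxidlp" (len 8), cursors c1@1 c2@1, authorship ........
After op 3 (move_right): buffer="zldxidlp" (len 8), cursors c1@2 c2@2, authorship ........
After op 4 (insert('i')): buffer="zliidxidlp" (len 10), cursors c1@4 c2@4, authorship ..12......
After op 5 (add_cursor(3)): buffer="zliidxidlp" (len 10), cursors c3@3 c1@4 c2@4, authorship ..12......
After op 6 (insert('n')): buffer="zlininndxidlp" (len 13), cursors c3@4 c1@7 c2@7, authorship ..13212......
After op 7 (insert('s')): buffer="zlinsinnssdxidlp" (len 16), cursors c3@5 c1@10 c2@10, authorship ..13321212......
After op 8 (move_left): buffer="zlinsinnssdxidlp" (len 16), cursors c3@4 c1@9 c2@9, authorship ..13321212......
Authorship (.=original, N=cursor N): . . 1 3 3 2 1 2 1 2 . . . . . .
Index 2: author = 1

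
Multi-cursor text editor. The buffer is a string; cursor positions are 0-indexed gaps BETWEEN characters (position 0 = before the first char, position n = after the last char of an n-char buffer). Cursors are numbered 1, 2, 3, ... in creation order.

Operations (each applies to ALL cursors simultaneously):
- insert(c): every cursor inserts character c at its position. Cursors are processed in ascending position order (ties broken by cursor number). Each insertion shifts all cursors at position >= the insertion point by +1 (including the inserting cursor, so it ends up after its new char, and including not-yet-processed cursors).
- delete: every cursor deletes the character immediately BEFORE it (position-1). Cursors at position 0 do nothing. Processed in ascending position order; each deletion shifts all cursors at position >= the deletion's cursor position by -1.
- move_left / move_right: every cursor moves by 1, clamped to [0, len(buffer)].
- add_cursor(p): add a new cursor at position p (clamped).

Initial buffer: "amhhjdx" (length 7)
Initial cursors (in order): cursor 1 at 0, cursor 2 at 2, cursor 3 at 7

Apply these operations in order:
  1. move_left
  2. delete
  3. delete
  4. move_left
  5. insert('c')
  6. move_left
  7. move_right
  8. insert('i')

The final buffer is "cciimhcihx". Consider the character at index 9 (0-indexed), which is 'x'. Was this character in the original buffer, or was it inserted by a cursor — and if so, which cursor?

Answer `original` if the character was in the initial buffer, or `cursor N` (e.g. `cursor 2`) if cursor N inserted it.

Answer: original

Derivation:
After op 1 (move_left): buffer="amhhjdx" (len 7), cursors c1@0 c2@1 c3@6, authorship .......
After op 2 (delete): buffer="mhhjx" (len 5), cursors c1@0 c2@0 c3@4, authorship .....
After op 3 (delete): buffer="mhhx" (len 4), cursors c1@0 c2@0 c3@3, authorship ....
After op 4 (move_left): buffer="mhhx" (len 4), cursors c1@0 c2@0 c3@2, authorship ....
After op 5 (insert('c')): buffer="ccmhchx" (len 7), cursors c1@2 c2@2 c3@5, authorship 12..3..
After op 6 (move_left): buffer="ccmhchx" (len 7), cursors c1@1 c2@1 c3@4, authorship 12..3..
After op 7 (move_right): buffer="ccmhchx" (len 7), cursors c1@2 c2@2 c3@5, authorship 12..3..
After op 8 (insert('i')): buffer="cciimhcihx" (len 10), cursors c1@4 c2@4 c3@8, authorship 1212..33..
Authorship (.=original, N=cursor N): 1 2 1 2 . . 3 3 . .
Index 9: author = original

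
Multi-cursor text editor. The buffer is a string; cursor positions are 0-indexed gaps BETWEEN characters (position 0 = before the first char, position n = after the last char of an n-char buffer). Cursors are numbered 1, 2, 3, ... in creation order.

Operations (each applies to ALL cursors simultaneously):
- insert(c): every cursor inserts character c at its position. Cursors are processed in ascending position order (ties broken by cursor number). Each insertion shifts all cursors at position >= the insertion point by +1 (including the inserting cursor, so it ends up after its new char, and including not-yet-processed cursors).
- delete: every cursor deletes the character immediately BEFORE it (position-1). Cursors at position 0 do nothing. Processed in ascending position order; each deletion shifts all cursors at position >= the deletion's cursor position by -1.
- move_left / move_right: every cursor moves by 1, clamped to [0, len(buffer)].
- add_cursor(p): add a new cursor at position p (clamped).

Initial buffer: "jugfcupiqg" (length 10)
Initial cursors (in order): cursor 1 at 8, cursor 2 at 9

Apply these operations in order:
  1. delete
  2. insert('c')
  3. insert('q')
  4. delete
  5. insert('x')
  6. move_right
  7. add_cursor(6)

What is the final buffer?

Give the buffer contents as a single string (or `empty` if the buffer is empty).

Answer: jugfcupccxxg

Derivation:
After op 1 (delete): buffer="jugfcupg" (len 8), cursors c1@7 c2@7, authorship ........
After op 2 (insert('c')): buffer="jugfcupccg" (len 10), cursors c1@9 c2@9, authorship .......12.
After op 3 (insert('q')): buffer="jugfcupccqqg" (len 12), cursors c1@11 c2@11, authorship .......1212.
After op 4 (delete): buffer="jugfcupccg" (len 10), cursors c1@9 c2@9, authorship .......12.
After op 5 (insert('x')): buffer="jugfcupccxxg" (len 12), cursors c1@11 c2@11, authorship .......1212.
After op 6 (move_right): buffer="jugfcupccxxg" (len 12), cursors c1@12 c2@12, authorship .......1212.
After op 7 (add_cursor(6)): buffer="jugfcupccxxg" (len 12), cursors c3@6 c1@12 c2@12, authorship .......1212.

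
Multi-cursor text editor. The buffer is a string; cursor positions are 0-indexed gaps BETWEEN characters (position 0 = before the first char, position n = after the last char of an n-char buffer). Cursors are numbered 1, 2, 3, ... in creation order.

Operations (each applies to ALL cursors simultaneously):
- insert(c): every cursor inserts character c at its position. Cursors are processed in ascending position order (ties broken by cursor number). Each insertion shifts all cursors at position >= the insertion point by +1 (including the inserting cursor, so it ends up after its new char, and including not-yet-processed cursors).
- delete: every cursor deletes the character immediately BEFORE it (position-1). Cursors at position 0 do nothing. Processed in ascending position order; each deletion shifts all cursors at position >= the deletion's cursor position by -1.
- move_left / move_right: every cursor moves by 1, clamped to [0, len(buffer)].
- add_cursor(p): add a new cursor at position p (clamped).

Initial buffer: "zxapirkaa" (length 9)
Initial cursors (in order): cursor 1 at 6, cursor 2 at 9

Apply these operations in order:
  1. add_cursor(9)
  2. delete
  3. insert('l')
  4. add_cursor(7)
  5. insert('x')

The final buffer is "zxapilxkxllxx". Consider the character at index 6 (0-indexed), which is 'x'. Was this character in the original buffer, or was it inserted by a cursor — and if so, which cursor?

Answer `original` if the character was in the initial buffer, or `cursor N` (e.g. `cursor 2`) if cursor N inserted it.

After op 1 (add_cursor(9)): buffer="zxapirkaa" (len 9), cursors c1@6 c2@9 c3@9, authorship .........
After op 2 (delete): buffer="zxapik" (len 6), cursors c1@5 c2@6 c3@6, authorship ......
After op 3 (insert('l')): buffer="zxapilkll" (len 9), cursors c1@6 c2@9 c3@9, authorship .....1.23
After op 4 (add_cursor(7)): buffer="zxapilkll" (len 9), cursors c1@6 c4@7 c2@9 c3@9, authorship .....1.23
After op 5 (insert('x')): buffer="zxapilxkxllxx" (len 13), cursors c1@7 c4@9 c2@13 c3@13, authorship .....11.42323
Authorship (.=original, N=cursor N): . . . . . 1 1 . 4 2 3 2 3
Index 6: author = 1

Answer: cursor 1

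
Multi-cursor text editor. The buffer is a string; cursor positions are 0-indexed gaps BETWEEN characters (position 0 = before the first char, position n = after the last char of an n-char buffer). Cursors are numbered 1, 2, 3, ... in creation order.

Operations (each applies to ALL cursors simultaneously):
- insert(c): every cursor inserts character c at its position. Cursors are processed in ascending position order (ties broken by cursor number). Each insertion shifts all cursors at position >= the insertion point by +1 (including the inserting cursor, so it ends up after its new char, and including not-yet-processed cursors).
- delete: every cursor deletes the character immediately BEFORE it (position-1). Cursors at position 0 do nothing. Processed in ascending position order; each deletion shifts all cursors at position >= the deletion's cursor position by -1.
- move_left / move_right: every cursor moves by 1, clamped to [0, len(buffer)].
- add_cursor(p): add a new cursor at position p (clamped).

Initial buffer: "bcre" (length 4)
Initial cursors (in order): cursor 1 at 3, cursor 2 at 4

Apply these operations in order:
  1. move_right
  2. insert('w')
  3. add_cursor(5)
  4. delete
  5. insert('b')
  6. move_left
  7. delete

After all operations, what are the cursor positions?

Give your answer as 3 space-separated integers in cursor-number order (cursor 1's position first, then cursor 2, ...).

Answer: 2 2 2

Derivation:
After op 1 (move_right): buffer="bcre" (len 4), cursors c1@4 c2@4, authorship ....
After op 2 (insert('w')): buffer="bcreww" (len 6), cursors c1@6 c2@6, authorship ....12
After op 3 (add_cursor(5)): buffer="bcreww" (len 6), cursors c3@5 c1@6 c2@6, authorship ....12
After op 4 (delete): buffer="bcr" (len 3), cursors c1@3 c2@3 c3@3, authorship ...
After op 5 (insert('b')): buffer="bcrbbb" (len 6), cursors c1@6 c2@6 c3@6, authorship ...123
After op 6 (move_left): buffer="bcrbbb" (len 6), cursors c1@5 c2@5 c3@5, authorship ...123
After op 7 (delete): buffer="bcb" (len 3), cursors c1@2 c2@2 c3@2, authorship ..3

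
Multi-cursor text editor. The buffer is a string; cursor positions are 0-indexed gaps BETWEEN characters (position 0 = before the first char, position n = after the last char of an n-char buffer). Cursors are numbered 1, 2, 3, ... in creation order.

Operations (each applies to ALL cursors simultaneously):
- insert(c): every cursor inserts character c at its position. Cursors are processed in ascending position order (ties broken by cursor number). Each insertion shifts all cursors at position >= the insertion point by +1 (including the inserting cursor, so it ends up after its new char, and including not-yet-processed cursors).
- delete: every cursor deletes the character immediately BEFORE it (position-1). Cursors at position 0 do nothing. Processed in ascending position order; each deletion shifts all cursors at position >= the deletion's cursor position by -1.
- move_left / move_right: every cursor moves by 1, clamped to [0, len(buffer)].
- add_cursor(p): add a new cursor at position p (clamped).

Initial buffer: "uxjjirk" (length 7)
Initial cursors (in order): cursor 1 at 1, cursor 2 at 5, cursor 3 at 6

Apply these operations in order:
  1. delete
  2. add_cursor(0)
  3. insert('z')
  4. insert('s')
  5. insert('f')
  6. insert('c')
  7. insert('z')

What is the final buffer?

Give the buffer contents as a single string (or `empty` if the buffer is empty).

Answer: zzssffcczzxjjzzssffcczzk

Derivation:
After op 1 (delete): buffer="xjjk" (len 4), cursors c1@0 c2@3 c3@3, authorship ....
After op 2 (add_cursor(0)): buffer="xjjk" (len 4), cursors c1@0 c4@0 c2@3 c3@3, authorship ....
After op 3 (insert('z')): buffer="zzxjjzzk" (len 8), cursors c1@2 c4@2 c2@7 c3@7, authorship 14...23.
After op 4 (insert('s')): buffer="zzssxjjzzssk" (len 12), cursors c1@4 c4@4 c2@11 c3@11, authorship 1414...2323.
After op 5 (insert('f')): buffer="zzssffxjjzzssffk" (len 16), cursors c1@6 c4@6 c2@15 c3@15, authorship 141414...232323.
After op 6 (insert('c')): buffer="zzssffccxjjzzssffcck" (len 20), cursors c1@8 c4@8 c2@19 c3@19, authorship 14141414...23232323.
After op 7 (insert('z')): buffer="zzssffcczzxjjzzssffcczzk" (len 24), cursors c1@10 c4@10 c2@23 c3@23, authorship 1414141414...2323232323.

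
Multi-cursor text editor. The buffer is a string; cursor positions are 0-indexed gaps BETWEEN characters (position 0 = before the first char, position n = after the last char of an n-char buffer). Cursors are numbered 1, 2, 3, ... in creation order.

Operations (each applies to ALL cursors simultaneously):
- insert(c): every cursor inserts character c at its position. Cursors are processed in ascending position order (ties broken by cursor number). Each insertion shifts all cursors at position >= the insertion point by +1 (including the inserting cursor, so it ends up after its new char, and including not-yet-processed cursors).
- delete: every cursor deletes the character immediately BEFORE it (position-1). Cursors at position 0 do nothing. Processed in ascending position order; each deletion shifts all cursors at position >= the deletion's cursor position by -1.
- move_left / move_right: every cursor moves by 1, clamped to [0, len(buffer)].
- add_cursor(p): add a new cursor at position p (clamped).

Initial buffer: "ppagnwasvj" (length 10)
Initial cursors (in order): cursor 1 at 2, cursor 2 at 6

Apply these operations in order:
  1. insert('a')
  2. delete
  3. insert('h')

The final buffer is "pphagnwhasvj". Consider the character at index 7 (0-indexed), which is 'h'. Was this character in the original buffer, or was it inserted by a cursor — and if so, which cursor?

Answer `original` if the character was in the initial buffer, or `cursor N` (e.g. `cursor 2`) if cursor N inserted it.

After op 1 (insert('a')): buffer="ppaagnwaasvj" (len 12), cursors c1@3 c2@8, authorship ..1....2....
After op 2 (delete): buffer="ppagnwasvj" (len 10), cursors c1@2 c2@6, authorship ..........
After op 3 (insert('h')): buffer="pphagnwhasvj" (len 12), cursors c1@3 c2@8, authorship ..1....2....
Authorship (.=original, N=cursor N): . . 1 . . . . 2 . . . .
Index 7: author = 2

Answer: cursor 2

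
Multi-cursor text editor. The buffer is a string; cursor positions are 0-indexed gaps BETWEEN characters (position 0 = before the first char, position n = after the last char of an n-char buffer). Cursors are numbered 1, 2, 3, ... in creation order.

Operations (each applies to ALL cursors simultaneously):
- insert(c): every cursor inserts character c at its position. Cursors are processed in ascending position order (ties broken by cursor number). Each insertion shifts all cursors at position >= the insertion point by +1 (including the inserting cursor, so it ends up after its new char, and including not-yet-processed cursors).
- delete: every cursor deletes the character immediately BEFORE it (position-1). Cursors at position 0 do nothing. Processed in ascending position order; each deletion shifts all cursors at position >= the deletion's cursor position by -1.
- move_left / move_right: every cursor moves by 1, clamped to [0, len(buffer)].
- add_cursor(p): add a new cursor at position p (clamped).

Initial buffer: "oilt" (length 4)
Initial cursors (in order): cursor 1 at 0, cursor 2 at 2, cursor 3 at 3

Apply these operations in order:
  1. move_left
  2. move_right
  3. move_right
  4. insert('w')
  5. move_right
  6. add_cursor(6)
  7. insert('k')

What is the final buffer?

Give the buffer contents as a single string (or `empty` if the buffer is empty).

After op 1 (move_left): buffer="oilt" (len 4), cursors c1@0 c2@1 c3@2, authorship ....
After op 2 (move_right): buffer="oilt" (len 4), cursors c1@1 c2@2 c3@3, authorship ....
After op 3 (move_right): buffer="oilt" (len 4), cursors c1@2 c2@3 c3@4, authorship ....
After op 4 (insert('w')): buffer="oiwlwtw" (len 7), cursors c1@3 c2@5 c3@7, authorship ..1.2.3
After op 5 (move_right): buffer="oiwlwtw" (len 7), cursors c1@4 c2@6 c3@7, authorship ..1.2.3
After op 6 (add_cursor(6)): buffer="oiwlwtw" (len 7), cursors c1@4 c2@6 c4@6 c3@7, authorship ..1.2.3
After op 7 (insert('k')): buffer="oiwlkwtkkwk" (len 11), cursors c1@5 c2@9 c4@9 c3@11, authorship ..1.12.2433

Answer: oiwlkwtkkwk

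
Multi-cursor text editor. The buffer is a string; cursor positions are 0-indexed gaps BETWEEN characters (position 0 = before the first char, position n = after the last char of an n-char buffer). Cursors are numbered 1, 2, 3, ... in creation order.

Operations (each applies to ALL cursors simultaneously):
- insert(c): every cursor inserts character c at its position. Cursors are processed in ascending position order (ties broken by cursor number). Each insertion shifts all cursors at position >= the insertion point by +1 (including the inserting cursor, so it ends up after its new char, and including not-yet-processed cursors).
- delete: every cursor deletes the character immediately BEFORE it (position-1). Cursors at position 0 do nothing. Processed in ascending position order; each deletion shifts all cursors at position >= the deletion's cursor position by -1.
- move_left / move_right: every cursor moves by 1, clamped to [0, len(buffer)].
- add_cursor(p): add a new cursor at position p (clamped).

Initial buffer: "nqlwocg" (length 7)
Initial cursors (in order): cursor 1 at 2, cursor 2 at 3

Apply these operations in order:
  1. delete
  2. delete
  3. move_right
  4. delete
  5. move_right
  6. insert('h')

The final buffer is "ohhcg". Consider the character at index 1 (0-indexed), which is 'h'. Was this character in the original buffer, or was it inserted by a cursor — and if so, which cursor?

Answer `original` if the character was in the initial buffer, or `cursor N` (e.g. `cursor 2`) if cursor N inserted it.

After op 1 (delete): buffer="nwocg" (len 5), cursors c1@1 c2@1, authorship .....
After op 2 (delete): buffer="wocg" (len 4), cursors c1@0 c2@0, authorship ....
After op 3 (move_right): buffer="wocg" (len 4), cursors c1@1 c2@1, authorship ....
After op 4 (delete): buffer="ocg" (len 3), cursors c1@0 c2@0, authorship ...
After op 5 (move_right): buffer="ocg" (len 3), cursors c1@1 c2@1, authorship ...
After op 6 (insert('h')): buffer="ohhcg" (len 5), cursors c1@3 c2@3, authorship .12..
Authorship (.=original, N=cursor N): . 1 2 . .
Index 1: author = 1

Answer: cursor 1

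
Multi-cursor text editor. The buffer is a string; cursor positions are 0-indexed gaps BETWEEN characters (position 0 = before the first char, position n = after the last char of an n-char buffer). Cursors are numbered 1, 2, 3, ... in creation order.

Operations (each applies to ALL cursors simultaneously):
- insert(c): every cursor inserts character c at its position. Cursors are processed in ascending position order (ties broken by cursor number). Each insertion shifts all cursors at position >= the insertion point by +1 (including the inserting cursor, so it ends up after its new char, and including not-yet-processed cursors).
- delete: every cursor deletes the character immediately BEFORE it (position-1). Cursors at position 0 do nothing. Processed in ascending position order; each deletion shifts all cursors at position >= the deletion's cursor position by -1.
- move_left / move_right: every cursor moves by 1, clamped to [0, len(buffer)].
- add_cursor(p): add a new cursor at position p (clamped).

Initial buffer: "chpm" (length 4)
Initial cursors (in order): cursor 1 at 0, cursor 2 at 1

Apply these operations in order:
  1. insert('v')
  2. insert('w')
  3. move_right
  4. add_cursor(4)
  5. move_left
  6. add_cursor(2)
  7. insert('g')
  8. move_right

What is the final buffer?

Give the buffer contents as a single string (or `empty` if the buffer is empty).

Answer: vwggcgvwghpm

Derivation:
After op 1 (insert('v')): buffer="vcvhpm" (len 6), cursors c1@1 c2@3, authorship 1.2...
After op 2 (insert('w')): buffer="vwcvwhpm" (len 8), cursors c1@2 c2@5, authorship 11.22...
After op 3 (move_right): buffer="vwcvwhpm" (len 8), cursors c1@3 c2@6, authorship 11.22...
After op 4 (add_cursor(4)): buffer="vwcvwhpm" (len 8), cursors c1@3 c3@4 c2@6, authorship 11.22...
After op 5 (move_left): buffer="vwcvwhpm" (len 8), cursors c1@2 c3@3 c2@5, authorship 11.22...
After op 6 (add_cursor(2)): buffer="vwcvwhpm" (len 8), cursors c1@2 c4@2 c3@3 c2@5, authorship 11.22...
After op 7 (insert('g')): buffer="vwggcgvwghpm" (len 12), cursors c1@4 c4@4 c3@6 c2@9, authorship 1114.3222...
After op 8 (move_right): buffer="vwggcgvwghpm" (len 12), cursors c1@5 c4@5 c3@7 c2@10, authorship 1114.3222...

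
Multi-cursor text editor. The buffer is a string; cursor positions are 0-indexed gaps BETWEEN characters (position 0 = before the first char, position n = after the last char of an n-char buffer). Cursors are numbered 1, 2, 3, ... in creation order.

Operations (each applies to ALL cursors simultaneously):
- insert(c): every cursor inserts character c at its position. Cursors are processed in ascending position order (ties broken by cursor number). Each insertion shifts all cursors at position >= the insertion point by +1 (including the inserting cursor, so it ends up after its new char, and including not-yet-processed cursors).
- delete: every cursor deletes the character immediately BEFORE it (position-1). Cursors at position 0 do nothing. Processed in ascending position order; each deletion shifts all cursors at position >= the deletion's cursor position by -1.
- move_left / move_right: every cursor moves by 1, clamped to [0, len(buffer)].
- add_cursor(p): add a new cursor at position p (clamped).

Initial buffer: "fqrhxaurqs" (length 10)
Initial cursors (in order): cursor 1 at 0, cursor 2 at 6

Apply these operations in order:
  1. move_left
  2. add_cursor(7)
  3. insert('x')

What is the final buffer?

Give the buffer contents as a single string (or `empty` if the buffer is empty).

Answer: xfqrhxxauxrqs

Derivation:
After op 1 (move_left): buffer="fqrhxaurqs" (len 10), cursors c1@0 c2@5, authorship ..........
After op 2 (add_cursor(7)): buffer="fqrhxaurqs" (len 10), cursors c1@0 c2@5 c3@7, authorship ..........
After op 3 (insert('x')): buffer="xfqrhxxauxrqs" (len 13), cursors c1@1 c2@7 c3@10, authorship 1.....2..3...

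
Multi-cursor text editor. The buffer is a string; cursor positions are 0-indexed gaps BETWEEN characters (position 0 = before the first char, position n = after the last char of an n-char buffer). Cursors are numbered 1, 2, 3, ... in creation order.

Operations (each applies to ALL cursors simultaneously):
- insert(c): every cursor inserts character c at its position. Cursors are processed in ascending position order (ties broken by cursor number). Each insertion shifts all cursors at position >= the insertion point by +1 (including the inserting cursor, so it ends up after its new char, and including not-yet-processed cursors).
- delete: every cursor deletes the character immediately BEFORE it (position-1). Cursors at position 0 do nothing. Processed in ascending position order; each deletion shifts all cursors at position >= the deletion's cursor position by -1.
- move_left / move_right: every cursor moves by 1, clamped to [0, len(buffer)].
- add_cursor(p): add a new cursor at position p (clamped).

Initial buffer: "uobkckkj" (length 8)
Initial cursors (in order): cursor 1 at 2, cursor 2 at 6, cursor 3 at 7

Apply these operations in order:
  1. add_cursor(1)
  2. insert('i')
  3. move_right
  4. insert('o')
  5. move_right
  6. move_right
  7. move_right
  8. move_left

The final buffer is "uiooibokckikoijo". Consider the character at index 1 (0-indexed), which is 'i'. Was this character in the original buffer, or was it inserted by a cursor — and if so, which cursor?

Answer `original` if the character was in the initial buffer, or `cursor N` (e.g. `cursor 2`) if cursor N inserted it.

After op 1 (add_cursor(1)): buffer="uobkckkj" (len 8), cursors c4@1 c1@2 c2@6 c3@7, authorship ........
After op 2 (insert('i')): buffer="uioibkckikij" (len 12), cursors c4@2 c1@4 c2@9 c3@11, authorship .4.1....2.3.
After op 3 (move_right): buffer="uioibkckikij" (len 12), cursors c4@3 c1@5 c2@10 c3@12, authorship .4.1....2.3.
After op 4 (insert('o')): buffer="uiooibokckikoijo" (len 16), cursors c4@4 c1@7 c2@13 c3@16, authorship .4.41.1...2.23.3
After op 5 (move_right): buffer="uiooibokckikoijo" (len 16), cursors c4@5 c1@8 c2@14 c3@16, authorship .4.41.1...2.23.3
After op 6 (move_right): buffer="uiooibokckikoijo" (len 16), cursors c4@6 c1@9 c2@15 c3@16, authorship .4.41.1...2.23.3
After op 7 (move_right): buffer="uiooibokckikoijo" (len 16), cursors c4@7 c1@10 c2@16 c3@16, authorship .4.41.1...2.23.3
After op 8 (move_left): buffer="uiooibokckikoijo" (len 16), cursors c4@6 c1@9 c2@15 c3@15, authorship .4.41.1...2.23.3
Authorship (.=original, N=cursor N): . 4 . 4 1 . 1 . . . 2 . 2 3 . 3
Index 1: author = 4

Answer: cursor 4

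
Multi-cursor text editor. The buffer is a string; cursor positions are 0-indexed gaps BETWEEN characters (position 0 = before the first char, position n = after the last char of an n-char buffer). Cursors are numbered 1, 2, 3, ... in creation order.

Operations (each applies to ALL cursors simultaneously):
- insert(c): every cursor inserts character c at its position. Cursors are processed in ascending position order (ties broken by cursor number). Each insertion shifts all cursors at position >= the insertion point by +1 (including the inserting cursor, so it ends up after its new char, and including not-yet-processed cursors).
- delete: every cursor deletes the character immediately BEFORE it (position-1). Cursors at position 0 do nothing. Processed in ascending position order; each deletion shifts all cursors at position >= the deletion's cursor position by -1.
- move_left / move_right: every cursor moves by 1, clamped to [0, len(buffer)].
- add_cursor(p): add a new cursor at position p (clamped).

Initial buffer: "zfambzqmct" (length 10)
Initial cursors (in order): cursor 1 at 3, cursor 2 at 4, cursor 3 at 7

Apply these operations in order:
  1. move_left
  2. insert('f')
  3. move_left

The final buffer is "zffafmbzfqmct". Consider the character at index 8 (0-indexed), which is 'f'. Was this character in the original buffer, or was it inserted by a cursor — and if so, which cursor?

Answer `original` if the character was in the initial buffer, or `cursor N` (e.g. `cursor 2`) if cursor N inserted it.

Answer: cursor 3

Derivation:
After op 1 (move_left): buffer="zfambzqmct" (len 10), cursors c1@2 c2@3 c3@6, authorship ..........
After op 2 (insert('f')): buffer="zffafmbzfqmct" (len 13), cursors c1@3 c2@5 c3@9, authorship ..1.2...3....
After op 3 (move_left): buffer="zffafmbzfqmct" (len 13), cursors c1@2 c2@4 c3@8, authorship ..1.2...3....
Authorship (.=original, N=cursor N): . . 1 . 2 . . . 3 . . . .
Index 8: author = 3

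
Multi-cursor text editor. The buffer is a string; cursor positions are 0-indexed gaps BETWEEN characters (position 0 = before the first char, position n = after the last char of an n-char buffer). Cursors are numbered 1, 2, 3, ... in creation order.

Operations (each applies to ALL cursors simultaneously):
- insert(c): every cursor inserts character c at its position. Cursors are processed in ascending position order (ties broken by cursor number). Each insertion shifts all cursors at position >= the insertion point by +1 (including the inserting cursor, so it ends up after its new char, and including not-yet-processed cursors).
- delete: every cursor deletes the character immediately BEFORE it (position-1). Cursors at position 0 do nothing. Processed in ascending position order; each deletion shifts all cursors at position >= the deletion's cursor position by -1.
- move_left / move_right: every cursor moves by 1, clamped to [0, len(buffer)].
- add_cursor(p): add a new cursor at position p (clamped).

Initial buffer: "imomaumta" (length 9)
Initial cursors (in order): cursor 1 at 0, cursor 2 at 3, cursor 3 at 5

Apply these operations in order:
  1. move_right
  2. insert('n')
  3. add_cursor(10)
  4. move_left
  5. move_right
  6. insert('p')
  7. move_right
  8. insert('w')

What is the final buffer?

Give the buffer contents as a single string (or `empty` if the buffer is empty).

Answer: inpmwomnpawunpmwptwa

Derivation:
After op 1 (move_right): buffer="imomaumta" (len 9), cursors c1@1 c2@4 c3@6, authorship .........
After op 2 (insert('n')): buffer="inmomnaunmta" (len 12), cursors c1@2 c2@6 c3@9, authorship .1...2..3...
After op 3 (add_cursor(10)): buffer="inmomnaunmta" (len 12), cursors c1@2 c2@6 c3@9 c4@10, authorship .1...2..3...
After op 4 (move_left): buffer="inmomnaunmta" (len 12), cursors c1@1 c2@5 c3@8 c4@9, authorship .1...2..3...
After op 5 (move_right): buffer="inmomnaunmta" (len 12), cursors c1@2 c2@6 c3@9 c4@10, authorship .1...2..3...
After op 6 (insert('p')): buffer="inpmomnpaunpmpta" (len 16), cursors c1@3 c2@8 c3@12 c4@14, authorship .11...22..33.4..
After op 7 (move_right): buffer="inpmomnpaunpmpta" (len 16), cursors c1@4 c2@9 c3@13 c4@15, authorship .11...22..33.4..
After op 8 (insert('w')): buffer="inpmwomnpawunpmwptwa" (len 20), cursors c1@5 c2@11 c3@16 c4@19, authorship .11.1..22.2.33.34.4.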